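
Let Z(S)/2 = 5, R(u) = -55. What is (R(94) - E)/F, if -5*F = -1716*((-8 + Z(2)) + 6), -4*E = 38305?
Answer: 63475/18304 ≈ 3.4678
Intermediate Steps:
E = -38305/4 (E = -¼*38305 = -38305/4 ≈ -9576.3)
Z(S) = 10 (Z(S) = 2*5 = 10)
F = 13728/5 (F = -(-1716)*((-8 + 10) + 6)/5 = -(-1716)*(2 + 6)/5 = -(-1716)*8/5 = -⅕*(-13728) = 13728/5 ≈ 2745.6)
(R(94) - E)/F = (-55 - 1*(-38305/4))/(13728/5) = (-55 + 38305/4)*(5/13728) = (38085/4)*(5/13728) = 63475/18304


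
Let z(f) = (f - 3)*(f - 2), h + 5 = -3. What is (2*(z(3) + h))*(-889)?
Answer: 14224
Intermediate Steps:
h = -8 (h = -5 - 3 = -8)
z(f) = (-3 + f)*(-2 + f)
(2*(z(3) + h))*(-889) = (2*((6 + 3**2 - 5*3) - 8))*(-889) = (2*((6 + 9 - 15) - 8))*(-889) = (2*(0 - 8))*(-889) = (2*(-8))*(-889) = -16*(-889) = 14224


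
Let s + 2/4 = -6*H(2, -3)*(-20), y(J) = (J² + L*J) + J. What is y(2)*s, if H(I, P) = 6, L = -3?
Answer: 0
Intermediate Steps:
y(J) = J² - 2*J (y(J) = (J² - 3*J) + J = J² - 2*J)
s = 1439/2 (s = -½ - 6*6*(-20) = -½ - 36*(-20) = -½ + 720 = 1439/2 ≈ 719.50)
y(2)*s = (2*(-2 + 2))*(1439/2) = (2*0)*(1439/2) = 0*(1439/2) = 0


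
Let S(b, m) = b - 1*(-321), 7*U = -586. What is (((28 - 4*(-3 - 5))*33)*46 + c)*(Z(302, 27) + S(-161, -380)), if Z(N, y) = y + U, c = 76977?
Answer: 121505211/7 ≈ 1.7358e+7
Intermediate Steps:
U = -586/7 (U = (1/7)*(-586) = -586/7 ≈ -83.714)
Z(N, y) = -586/7 + y (Z(N, y) = y - 586/7 = -586/7 + y)
S(b, m) = 321 + b (S(b, m) = b + 321 = 321 + b)
(((28 - 4*(-3 - 5))*33)*46 + c)*(Z(302, 27) + S(-161, -380)) = (((28 - 4*(-3 - 5))*33)*46 + 76977)*((-586/7 + 27) + (321 - 161)) = (((28 - 4*(-8))*33)*46 + 76977)*(-397/7 + 160) = (((28 + 32)*33)*46 + 76977)*(723/7) = ((60*33)*46 + 76977)*(723/7) = (1980*46 + 76977)*(723/7) = (91080 + 76977)*(723/7) = 168057*(723/7) = 121505211/7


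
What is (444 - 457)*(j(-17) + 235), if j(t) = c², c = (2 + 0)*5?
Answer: -4355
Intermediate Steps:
c = 10 (c = 2*5 = 10)
j(t) = 100 (j(t) = 10² = 100)
(444 - 457)*(j(-17) + 235) = (444 - 457)*(100 + 235) = -13*335 = -4355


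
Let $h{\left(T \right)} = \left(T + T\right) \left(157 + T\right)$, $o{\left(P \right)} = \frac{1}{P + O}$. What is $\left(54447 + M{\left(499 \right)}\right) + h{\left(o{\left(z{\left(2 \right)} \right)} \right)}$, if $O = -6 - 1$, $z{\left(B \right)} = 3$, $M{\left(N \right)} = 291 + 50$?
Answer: $\frac{437677}{8} \approx 54710.0$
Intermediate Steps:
$M{\left(N \right)} = 341$
$O = -7$ ($O = -6 - 1 = -7$)
$o{\left(P \right)} = \frac{1}{-7 + P}$ ($o{\left(P \right)} = \frac{1}{P - 7} = \frac{1}{-7 + P}$)
$h{\left(T \right)} = 2 T \left(157 + T\right)$
$\left(54447 + M{\left(499 \right)}\right) + h{\left(o{\left(z{\left(2 \right)} \right)} \right)} = \left(54447 + 341\right) + \frac{2 \left(157 + \frac{1}{-7 + 3}\right)}{-7 + 3} = 54788 + \frac{2 \left(157 + \frac{1}{-4}\right)}{-4} = 54788 + 2 \left(- \frac{1}{4}\right) \left(157 - \frac{1}{4}\right) = 54788 + 2 \left(- \frac{1}{4}\right) \frac{627}{4} = 54788 - \frac{627}{8} = \frac{437677}{8}$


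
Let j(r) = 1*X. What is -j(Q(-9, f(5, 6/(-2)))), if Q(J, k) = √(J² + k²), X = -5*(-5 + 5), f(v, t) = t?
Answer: 0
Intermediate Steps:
X = 0 (X = -5*0 = 0)
j(r) = 0 (j(r) = 1*0 = 0)
-j(Q(-9, f(5, 6/(-2)))) = -1*0 = 0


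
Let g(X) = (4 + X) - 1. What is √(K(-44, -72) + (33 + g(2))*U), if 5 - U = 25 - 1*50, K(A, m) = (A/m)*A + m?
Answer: √9370/3 ≈ 32.266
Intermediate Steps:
K(A, m) = m + A²/m (K(A, m) = A²/m + m = m + A²/m)
U = 30 (U = 5 - (25 - 1*50) = 5 - (25 - 50) = 5 - 1*(-25) = 5 + 25 = 30)
g(X) = 3 + X
√(K(-44, -72) + (33 + g(2))*U) = √((-72 + (-44)²/(-72)) + (33 + (3 + 2))*30) = √((-72 + 1936*(-1/72)) + (33 + 5)*30) = √((-72 - 242/9) + 38*30) = √(-890/9 + 1140) = √(9370/9) = √9370/3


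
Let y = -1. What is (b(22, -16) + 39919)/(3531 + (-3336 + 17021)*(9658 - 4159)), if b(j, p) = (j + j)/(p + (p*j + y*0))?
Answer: 1224179/2307891944 ≈ 0.00053043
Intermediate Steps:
b(j, p) = 2*j/(p + j*p) (b(j, p) = (j + j)/(p + (p*j - 1*0)) = (2*j)/(p + (j*p + 0)) = (2*j)/(p + j*p) = 2*j/(p + j*p))
(b(22, -16) + 39919)/(3531 + (-3336 + 17021)*(9658 - 4159)) = (2*22/(-16*(1 + 22)) + 39919)/(3531 + (-3336 + 17021)*(9658 - 4159)) = (2*22*(-1/16)/23 + 39919)/(3531 + 13685*5499) = (2*22*(-1/16)*(1/23) + 39919)/(3531 + 75253815) = (-11/92 + 39919)/75257346 = (3672537/92)*(1/75257346) = 1224179/2307891944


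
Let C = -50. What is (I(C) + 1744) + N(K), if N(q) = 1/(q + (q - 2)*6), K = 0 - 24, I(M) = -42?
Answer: 306359/180 ≈ 1702.0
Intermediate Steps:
K = -24
N(q) = 1/(-12 + 7*q) (N(q) = 1/(q + (-2 + q)*6) = 1/(q + (-12 + 6*q)) = 1/(-12 + 7*q))
(I(C) + 1744) + N(K) = (-42 + 1744) + 1/(-12 + 7*(-24)) = 1702 + 1/(-12 - 168) = 1702 + 1/(-180) = 1702 - 1/180 = 306359/180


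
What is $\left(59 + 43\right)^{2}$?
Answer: $10404$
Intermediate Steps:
$\left(59 + 43\right)^{2} = 102^{2} = 10404$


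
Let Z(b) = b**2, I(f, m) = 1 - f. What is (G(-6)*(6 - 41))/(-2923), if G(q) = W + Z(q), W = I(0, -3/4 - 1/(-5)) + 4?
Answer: 1435/2923 ≈ 0.49093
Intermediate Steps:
W = 5 (W = (1 - 1*0) + 4 = (1 + 0) + 4 = 1 + 4 = 5)
G(q) = 5 + q**2
(G(-6)*(6 - 41))/(-2923) = ((5 + (-6)**2)*(6 - 41))/(-2923) = ((5 + 36)*(-35))*(-1/2923) = (41*(-35))*(-1/2923) = -1435*(-1/2923) = 1435/2923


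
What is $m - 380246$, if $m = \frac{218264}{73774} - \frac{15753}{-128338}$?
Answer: $- \frac{20225521621941}{53191054} \approx -3.8024 \cdot 10^{5}$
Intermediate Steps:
$m = \frac{163897343}{53191054}$ ($m = 218264 \cdot \frac{1}{73774} - - \frac{177}{1442} = \frac{109132}{36887} + \frac{177}{1442} = \frac{163897343}{53191054} \approx 3.0813$)
$m - 380246 = \frac{163897343}{53191054} - 380246 = - \frac{20225521621941}{53191054}$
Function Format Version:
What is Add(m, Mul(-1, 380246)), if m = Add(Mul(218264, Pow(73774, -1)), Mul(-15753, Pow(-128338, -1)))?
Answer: Rational(-20225521621941, 53191054) ≈ -3.8024e+5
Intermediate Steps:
m = Rational(163897343, 53191054) (m = Add(Mul(218264, Rational(1, 73774)), Mul(-15753, Rational(-1, 128338))) = Add(Rational(109132, 36887), Rational(177, 1442)) = Rational(163897343, 53191054) ≈ 3.0813)
Add(m, Mul(-1, 380246)) = Add(Rational(163897343, 53191054), Mul(-1, 380246)) = Add(Rational(163897343, 53191054), -380246) = Rational(-20225521621941, 53191054)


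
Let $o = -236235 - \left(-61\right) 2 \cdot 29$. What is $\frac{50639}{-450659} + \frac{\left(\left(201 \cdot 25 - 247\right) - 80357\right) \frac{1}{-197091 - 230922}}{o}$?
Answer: $- \frac{1681181271448180}{14961479375069733} \approx -0.11237$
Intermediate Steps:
$o = -232697$ ($o = -236235 - \left(-122\right) 29 = -236235 - -3538 = -236235 + 3538 = -232697$)
$\frac{50639}{-450659} + \frac{\left(\left(201 \cdot 25 - 247\right) - 80357\right) \frac{1}{-197091 - 230922}}{o} = \frac{50639}{-450659} + \frac{\left(\left(201 \cdot 25 - 247\right) - 80357\right) \frac{1}{-197091 - 230922}}{-232697} = 50639 \left(- \frac{1}{450659}\right) + \frac{\left(5025 - 247\right) - 80357}{-428013} \left(- \frac{1}{232697}\right) = - \frac{50639}{450659} + \left(4778 - 80357\right) \left(- \frac{1}{428013}\right) \left(- \frac{1}{232697}\right) = - \frac{50639}{450659} + \left(-75579\right) \left(- \frac{1}{428013}\right) \left(- \frac{1}{232697}\right) = - \frac{50639}{450659} + \frac{25193}{142671} \left(- \frac{1}{232697}\right) = - \frac{50639}{450659} - \frac{25193}{33199113687} = - \frac{1681181271448180}{14961479375069733}$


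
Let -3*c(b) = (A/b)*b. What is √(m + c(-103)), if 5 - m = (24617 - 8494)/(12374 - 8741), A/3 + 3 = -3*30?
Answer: √1234896663/3633 ≈ 9.6727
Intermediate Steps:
A = -279 (A = -9 + 3*(-3*30) = -9 + 3*(-90) = -9 - 270 = -279)
m = 2042/3633 (m = 5 - (24617 - 8494)/(12374 - 8741) = 5 - 16123/3633 = 2042/3633 ≈ 0.56207)
c(b) = 93 (c(b) = -(-279/b)*b/3 = -⅓*(-279) = 93)
√(m + c(-103)) = √(2042/3633 + 93) = √(339911/3633) = √1234896663/3633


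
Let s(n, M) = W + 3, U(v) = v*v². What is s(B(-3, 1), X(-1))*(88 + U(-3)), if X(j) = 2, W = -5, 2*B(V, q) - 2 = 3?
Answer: -122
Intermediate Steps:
B(V, q) = 5/2 (B(V, q) = 1 + (½)*3 = 1 + 3/2 = 5/2)
U(v) = v³
s(n, M) = -2 (s(n, M) = -5 + 3 = -2)
s(B(-3, 1), X(-1))*(88 + U(-3)) = -2*(88 + (-3)³) = -2*(88 - 27) = -2*61 = -122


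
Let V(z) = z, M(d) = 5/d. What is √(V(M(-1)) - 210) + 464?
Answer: 464 + I*√215 ≈ 464.0 + 14.663*I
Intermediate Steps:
√(V(M(-1)) - 210) + 464 = √(5/(-1) - 210) + 464 = √(5*(-1) - 210) + 464 = √(-5 - 210) + 464 = √(-215) + 464 = I*√215 + 464 = 464 + I*√215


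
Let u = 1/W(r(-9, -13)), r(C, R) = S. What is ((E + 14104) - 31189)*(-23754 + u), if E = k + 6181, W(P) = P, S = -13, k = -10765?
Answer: 6691452207/13 ≈ 5.1473e+8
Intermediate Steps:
r(C, R) = -13
u = -1/13 (u = 1/(-13) = -1/13 ≈ -0.076923)
E = -4584 (E = -10765 + 6181 = -4584)
((E + 14104) - 31189)*(-23754 + u) = ((-4584 + 14104) - 31189)*(-23754 - 1/13) = (9520 - 31189)*(-308803/13) = -21669*(-308803/13) = 6691452207/13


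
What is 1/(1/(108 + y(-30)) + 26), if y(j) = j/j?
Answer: 109/2835 ≈ 0.038448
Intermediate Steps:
y(j) = 1
1/(1/(108 + y(-30)) + 26) = 1/(1/(108 + 1) + 26) = 1/(1/109 + 26) = 1/(2835/109) = 109/2835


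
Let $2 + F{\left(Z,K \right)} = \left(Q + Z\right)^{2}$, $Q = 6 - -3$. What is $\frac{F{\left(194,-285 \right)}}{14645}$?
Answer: $\frac{41207}{14645} \approx 2.8137$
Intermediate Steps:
$Q = 9$ ($Q = 6 + 3 = 9$)
$F{\left(Z,K \right)} = -2 + \left(9 + Z\right)^{2}$
$\frac{F{\left(194,-285 \right)}}{14645} = \frac{-2 + \left(9 + 194\right)^{2}}{14645} = \left(-2 + 203^{2}\right) \frac{1}{14645} = \left(-2 + 41209\right) \frac{1}{14645} = 41207 \cdot \frac{1}{14645} = \frac{41207}{14645}$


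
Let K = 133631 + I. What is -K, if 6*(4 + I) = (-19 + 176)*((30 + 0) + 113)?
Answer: -824213/6 ≈ -1.3737e+5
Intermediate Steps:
I = 22427/6 (I = -4 + ((-19 + 176)*((30 + 0) + 113))/6 = -4 + (157*(30 + 113))/6 = -4 + (157*143)/6 = -4 + (1/6)*22451 = -4 + 22451/6 = 22427/6 ≈ 3737.8)
K = 824213/6 (K = 133631 + 22427/6 = 824213/6 ≈ 1.3737e+5)
-K = -1*824213/6 = -824213/6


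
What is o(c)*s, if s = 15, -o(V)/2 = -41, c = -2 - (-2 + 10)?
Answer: 1230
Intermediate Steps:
c = -10 (c = -2 - 1*8 = -2 - 8 = -10)
o(V) = 82 (o(V) = -2*(-41) = 82)
o(c)*s = 82*15 = 1230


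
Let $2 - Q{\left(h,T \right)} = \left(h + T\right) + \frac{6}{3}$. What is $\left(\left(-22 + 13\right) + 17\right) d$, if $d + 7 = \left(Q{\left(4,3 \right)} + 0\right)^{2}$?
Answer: $336$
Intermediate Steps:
$Q{\left(h,T \right)} = - T - h$ ($Q{\left(h,T \right)} = 2 - \left(\left(h + T\right) + \frac{6}{3}\right) = 2 - \left(\left(T + h\right) + 6 \cdot \frac{1}{3}\right) = 2 - \left(\left(T + h\right) + 2\right) = 2 - \left(2 + T + h\right) = - T - h$)
$d = 42$ ($d = -7 + \left(\left(\left(-1\right) 3 - 4\right) + 0\right)^{2} = -7 + \left(\left(-3 - 4\right) + 0\right)^{2} = -7 + \left(-7 + 0\right)^{2} = -7 + \left(-7\right)^{2} = -7 + 49 = 42$)
$\left(\left(-22 + 13\right) + 17\right) d = \left(\left(-22 + 13\right) + 17\right) 42 = \left(-9 + 17\right) 42 = 8 \cdot 42 = 336$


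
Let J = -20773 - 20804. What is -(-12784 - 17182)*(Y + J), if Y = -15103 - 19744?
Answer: -2290121584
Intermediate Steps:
J = -41577
Y = -34847
-(-12784 - 17182)*(Y + J) = -(-12784 - 17182)*(-34847 - 41577) = -(-29966)*(-76424) = -1*2290121584 = -2290121584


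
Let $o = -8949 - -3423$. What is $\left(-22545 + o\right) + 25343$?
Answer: $-2728$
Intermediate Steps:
$o = -5526$ ($o = -8949 + 3423 = -5526$)
$\left(-22545 + o\right) + 25343 = \left(-22545 - 5526\right) + 25343 = -28071 + 25343 = -2728$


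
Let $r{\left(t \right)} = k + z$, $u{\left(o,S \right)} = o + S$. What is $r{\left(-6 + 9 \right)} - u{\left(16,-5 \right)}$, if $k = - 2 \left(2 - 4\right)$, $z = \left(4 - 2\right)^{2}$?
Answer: $-3$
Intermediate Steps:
$z = 4$ ($z = 2^{2} = 4$)
$k = 4$ ($k = \left(-2\right) \left(-2\right) = 4$)
$u{\left(o,S \right)} = S + o$
$r{\left(t \right)} = 8$ ($r{\left(t \right)} = 4 + 4 = 8$)
$r{\left(-6 + 9 \right)} - u{\left(16,-5 \right)} = 8 - \left(-5 + 16\right) = 8 - 11 = -3$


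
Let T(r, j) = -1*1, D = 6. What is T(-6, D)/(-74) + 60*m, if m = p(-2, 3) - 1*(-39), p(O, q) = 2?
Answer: 182041/74 ≈ 2460.0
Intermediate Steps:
T(r, j) = -1
m = 41 (m = 2 - 1*(-39) = 2 + 39 = 41)
T(-6, D)/(-74) + 60*m = -1/(-74) + 60*41 = -1*(-1/74) + 2460 = 1/74 + 2460 = 182041/74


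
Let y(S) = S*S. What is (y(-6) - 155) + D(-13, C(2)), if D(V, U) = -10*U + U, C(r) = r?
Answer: -137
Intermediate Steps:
D(V, U) = -9*U
y(S) = S²
(y(-6) - 155) + D(-13, C(2)) = ((-6)² - 155) - 9*2 = (36 - 155) - 18 = -119 - 18 = -137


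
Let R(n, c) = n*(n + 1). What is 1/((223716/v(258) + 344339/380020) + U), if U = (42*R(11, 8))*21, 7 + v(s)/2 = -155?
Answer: 10260540/1187497693253 ≈ 8.6405e-6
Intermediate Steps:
v(s) = -324 (v(s) = -14 + 2*(-155) = -14 - 310 = -324)
R(n, c) = n*(1 + n)
U = 116424 (U = (42*(11*(1 + 11)))*21 = (42*(11*12))*21 = (42*132)*21 = 5544*21 = 116424)
1/((223716/v(258) + 344339/380020) + U) = 1/((223716/(-324) + 344339/380020) + 116424) = 1/((223716*(-1/324) + 344339*(1/380020)) + 116424) = 1/((-18643/27 + 344339/380020) + 116424) = 1/(-7075415707/10260540 + 116424) = 1/(1187497693253/10260540) = 10260540/1187497693253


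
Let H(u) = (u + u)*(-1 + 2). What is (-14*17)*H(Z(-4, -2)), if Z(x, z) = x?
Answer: 1904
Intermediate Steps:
H(u) = 2*u (H(u) = (2*u)*1 = 2*u)
(-14*17)*H(Z(-4, -2)) = (-14*17)*(2*(-4)) = -238*(-8) = 1904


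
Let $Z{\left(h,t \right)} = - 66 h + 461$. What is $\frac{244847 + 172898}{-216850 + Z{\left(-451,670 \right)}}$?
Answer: $- \frac{417745}{186623} \approx -2.2384$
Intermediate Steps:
$Z{\left(h,t \right)} = 461 - 66 h$
$\frac{244847 + 172898}{-216850 + Z{\left(-451,670 \right)}} = \frac{244847 + 172898}{-216850 + \left(461 - -29766\right)} = \frac{417745}{-216850 + \left(461 + 29766\right)} = \frac{417745}{-216850 + 30227} = \frac{417745}{-186623} = 417745 \left(- \frac{1}{186623}\right) = - \frac{417745}{186623}$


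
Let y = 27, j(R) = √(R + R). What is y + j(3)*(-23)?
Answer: 27 - 23*√6 ≈ -29.338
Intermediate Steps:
j(R) = √2*√R (j(R) = √(2*R) = √2*√R)
y + j(3)*(-23) = 27 + (√2*√3)*(-23) = 27 + √6*(-23) = 27 - 23*√6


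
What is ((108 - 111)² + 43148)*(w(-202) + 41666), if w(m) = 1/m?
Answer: 363232228367/202 ≈ 1.7982e+9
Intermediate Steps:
((108 - 111)² + 43148)*(w(-202) + 41666) = ((108 - 111)² + 43148)*(1/(-202) + 41666) = ((-3)² + 43148)*(-1/202 + 41666) = (9 + 43148)*(8416531/202) = 43157*(8416531/202) = 363232228367/202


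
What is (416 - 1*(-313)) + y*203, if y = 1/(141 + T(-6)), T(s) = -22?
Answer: 12422/17 ≈ 730.71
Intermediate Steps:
y = 1/119 (y = 1/(141 - 22) = 1/119 ≈ 0.0084034)
(416 - 1*(-313)) + y*203 = (416 - 1*(-313)) + (1/119)*203 = (416 + 313) + 29/17 = 729 + 29/17 = 12422/17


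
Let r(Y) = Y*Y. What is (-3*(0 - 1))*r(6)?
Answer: 108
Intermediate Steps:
r(Y) = Y²
(-3*(0 - 1))*r(6) = -3*(0 - 1)*6² = -3*(-1)*36 = 3*36 = 108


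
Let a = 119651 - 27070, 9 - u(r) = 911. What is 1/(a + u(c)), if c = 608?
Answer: 1/91679 ≈ 1.0908e-5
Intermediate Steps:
u(r) = -902 (u(r) = 9 - 1*911 = 9 - 911 = -902)
a = 92581
1/(a + u(c)) = 1/(92581 - 902) = 1/91679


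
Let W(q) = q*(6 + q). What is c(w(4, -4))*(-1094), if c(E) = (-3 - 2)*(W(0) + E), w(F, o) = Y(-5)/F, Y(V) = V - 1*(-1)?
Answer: -5470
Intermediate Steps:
Y(V) = 1 + V (Y(V) = V + 1 = 1 + V)
w(F, o) = -4/F (w(F, o) = (1 - 5)/F = -4/F)
c(E) = -5*E (c(E) = (-3 - 2)*(0*(6 + 0) + E) = -5*(0*6 + E) = -5*(0 + E) = -5*E)
c(w(4, -4))*(-1094) = -(-20)/4*(-1094) = -5*(-1)*(-1094) = 5*(-1094) = -5470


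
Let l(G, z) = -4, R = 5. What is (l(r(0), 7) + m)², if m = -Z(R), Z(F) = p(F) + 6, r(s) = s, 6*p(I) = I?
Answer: 4225/36 ≈ 117.36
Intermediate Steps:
p(I) = I/6
Z(F) = 6 + F/6 (Z(F) = F/6 + 6 = 6 + F/6)
m = -41/6 (m = -(6 + (⅙)*5) = -(6 + ⅚) = -1*41/6 = -41/6 ≈ -6.8333)
(l(r(0), 7) + m)² = (-4 - 41/6)² = (-65/6)² = 4225/36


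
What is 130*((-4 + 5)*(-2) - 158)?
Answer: -20800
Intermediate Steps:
130*((-4 + 5)*(-2) - 158) = 130*(1*(-2) - 158) = 130*(-2 - 158) = 130*(-160) = -20800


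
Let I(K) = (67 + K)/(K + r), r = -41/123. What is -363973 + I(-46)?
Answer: -50592310/139 ≈ -3.6397e+5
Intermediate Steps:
r = -⅓ (r = -41*1/123 = -⅓ ≈ -0.33333)
I(K) = (67 + K)/(-⅓ + K) (I(K) = (67 + K)/(K - ⅓) = (67 + K)/(-⅓ + K))
-363973 + I(-46) = -363973 + 3*(67 - 46)/(-1 + 3*(-46)) = -363973 + 3*21/(-1 - 138) = -363973 + 3*21/(-139) = -363973 + 3*(-1/139)*21 = -363973 - 63/139 = -50592310/139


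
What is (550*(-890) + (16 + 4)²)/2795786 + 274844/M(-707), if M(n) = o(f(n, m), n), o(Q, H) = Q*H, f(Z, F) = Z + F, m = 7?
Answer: 9399096739/24707758775 ≈ 0.38041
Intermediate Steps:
f(Z, F) = F + Z
o(Q, H) = H*Q
M(n) = n*(7 + n)
(550*(-890) + (16 + 4)²)/2795786 + 274844/M(-707) = (550*(-890) + (16 + 4)²)/2795786 + 274844/((-707*(7 - 707))) = (-489500 + 20²)*(1/2795786) + 274844/((-707*(-700))) = (-489500 + 400)*(1/2795786) + 274844/494900 = -489100*1/2795786 + 274844*(1/494900) = -244550/1397893 + 68711/123725 = 9399096739/24707758775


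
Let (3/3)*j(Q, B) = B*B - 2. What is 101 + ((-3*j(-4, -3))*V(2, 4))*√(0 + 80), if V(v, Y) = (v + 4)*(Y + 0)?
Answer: 101 - 2016*√5 ≈ -4406.9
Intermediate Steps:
V(v, Y) = Y*(4 + v) (V(v, Y) = (4 + v)*Y = Y*(4 + v))
j(Q, B) = -2 + B² (j(Q, B) = B*B - 2 = B² - 2 = -2 + B²)
101 + ((-3*j(-4, -3))*V(2, 4))*√(0 + 80) = 101 + ((-3*(-2 + (-3)²))*(4*(4 + 2)))*√(0 + 80) = 101 + ((-3*(-2 + 9))*(4*6))*√80 = 101 + (-3*7*24)*(4*√5) = 101 + (-21*24)*(4*√5) = 101 - 2016*√5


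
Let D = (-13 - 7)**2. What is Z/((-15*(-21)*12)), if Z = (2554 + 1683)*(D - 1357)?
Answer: -1351603/1260 ≈ -1072.7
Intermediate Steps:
D = 400 (D = (-20)**2 = 400)
Z = -4054809 (Z = (2554 + 1683)*(400 - 1357) = 4237*(-957) = -4054809)
Z/((-15*(-21)*12)) = -4054809/(-15*(-21)*12) = -4054809/(315*12) = -4054809/3780 = -4054809*1/3780 = -1351603/1260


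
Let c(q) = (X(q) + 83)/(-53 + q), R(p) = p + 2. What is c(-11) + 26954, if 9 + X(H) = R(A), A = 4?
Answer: 107811/4 ≈ 26953.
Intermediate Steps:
R(p) = 2 + p
X(H) = -3 (X(H) = -9 + (2 + 4) = -9 + 6 = -3)
c(q) = 80/(-53 + q) (c(q) = (-3 + 83)/(-53 + q) = 80/(-53 + q))
c(-11) + 26954 = 80/(-53 - 11) + 26954 = 80/(-64) + 26954 = 80*(-1/64) + 26954 = -5/4 + 26954 = 107811/4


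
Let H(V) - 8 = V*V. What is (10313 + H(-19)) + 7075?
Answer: 17757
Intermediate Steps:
H(V) = 8 + V² (H(V) = 8 + V*V = 8 + V²)
(10313 + H(-19)) + 7075 = (10313 + (8 + (-19)²)) + 7075 = (10313 + (8 + 361)) + 7075 = (10313 + 369) + 7075 = 10682 + 7075 = 17757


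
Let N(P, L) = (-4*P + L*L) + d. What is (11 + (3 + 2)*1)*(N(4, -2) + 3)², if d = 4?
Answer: 400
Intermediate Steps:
N(P, L) = 4 + L² - 4*P (N(P, L) = (-4*P + L*L) + 4 = (-4*P + L²) + 4 = (L² - 4*P) + 4 = 4 + L² - 4*P)
(11 + (3 + 2)*1)*(N(4, -2) + 3)² = (11 + (3 + 2)*1)*((4 + (-2)² - 4*4) + 3)² = (11 + 5*1)*((4 + 4 - 16) + 3)² = (11 + 5)*(-8 + 3)² = 16*(-5)² = 16*25 = 400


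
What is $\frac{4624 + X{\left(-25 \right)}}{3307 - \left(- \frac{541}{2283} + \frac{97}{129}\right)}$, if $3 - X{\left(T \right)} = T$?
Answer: $\frac{456682188}{324594329} \approx 1.4069$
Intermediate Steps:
$X{\left(T \right)} = 3 - T$
$\frac{4624 + X{\left(-25 \right)}}{3307 - \left(- \frac{541}{2283} + \frac{97}{129}\right)} = \frac{4624 + \left(3 - -25\right)}{3307 - \left(- \frac{541}{2283} + \frac{97}{129}\right)} = \frac{4624 + \left(3 + 25\right)}{3307 - \frac{50554}{98169}} = \frac{4624 + 28}{3307 + \left(- \frac{97}{129} + \frac{541}{2283}\right)} = \frac{4652}{3307 - \frac{50554}{98169}} = \frac{4652}{\frac{324594329}{98169}} = 4652 \cdot \frac{98169}{324594329} = \frac{456682188}{324594329}$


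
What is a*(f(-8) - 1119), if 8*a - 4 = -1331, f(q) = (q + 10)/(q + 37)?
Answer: 43059823/232 ≈ 1.8560e+5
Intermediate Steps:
f(q) = (10 + q)/(37 + q)
a = -1327/8 (a = 1/2 + (1/8)*(-1331) = 1/2 - 1331/8 = -1327/8 ≈ -165.88)
a*(f(-8) - 1119) = -1327*((10 - 8)/(37 - 8) - 1119)/8 = -1327*(2/29 - 1119)/8 = -1327/8*(-32449/29) = 43059823/232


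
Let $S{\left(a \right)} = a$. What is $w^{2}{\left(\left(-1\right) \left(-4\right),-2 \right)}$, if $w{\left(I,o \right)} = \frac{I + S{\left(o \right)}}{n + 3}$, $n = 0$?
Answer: $\frac{4}{9} \approx 0.44444$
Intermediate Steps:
$w{\left(I,o \right)} = \frac{I}{3} + \frac{o}{3}$ ($w{\left(I,o \right)} = \frac{I + o}{0 + 3} = \frac{I + o}{3} = \left(I + o\right) \frac{1}{3} = \frac{I}{3} + \frac{o}{3}$)
$w^{2}{\left(\left(-1\right) \left(-4\right),-2 \right)} = \left(\frac{\left(-1\right) \left(-4\right)}{3} + \frac{1}{3} \left(-2\right)\right)^{2} = \left(\frac{1}{3} \cdot 4 - \frac{2}{3}\right)^{2} = \left(\frac{4}{3} - \frac{2}{3}\right)^{2} = \left(\frac{2}{3}\right)^{2} = \frac{4}{9}$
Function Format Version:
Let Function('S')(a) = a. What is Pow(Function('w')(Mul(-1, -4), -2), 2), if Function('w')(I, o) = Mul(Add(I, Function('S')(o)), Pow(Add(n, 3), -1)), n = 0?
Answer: Rational(4, 9) ≈ 0.44444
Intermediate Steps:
Function('w')(I, o) = Add(Mul(Rational(1, 3), I), Mul(Rational(1, 3), o)) (Function('w')(I, o) = Mul(Add(I, o), Pow(Add(0, 3), -1)) = Mul(Add(I, o), Pow(3, -1)) = Mul(Add(I, o), Rational(1, 3)) = Add(Mul(Rational(1, 3), I), Mul(Rational(1, 3), o)))
Pow(Function('w')(Mul(-1, -4), -2), 2) = Pow(Add(Mul(Rational(1, 3), Mul(-1, -4)), Mul(Rational(1, 3), -2)), 2) = Pow(Add(Mul(Rational(1, 3), 4), Rational(-2, 3)), 2) = Pow(Add(Rational(4, 3), Rational(-2, 3)), 2) = Pow(Rational(2, 3), 2) = Rational(4, 9)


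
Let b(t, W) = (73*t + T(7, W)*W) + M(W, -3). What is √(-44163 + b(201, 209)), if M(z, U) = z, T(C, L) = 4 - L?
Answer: 3*I*√8014 ≈ 268.56*I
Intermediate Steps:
b(t, W) = W + 73*t + W*(4 - W) (b(t, W) = (73*t + (4 - W)*W) + W = (73*t + W*(4 - W)) + W = W + 73*t + W*(4 - W))
√(-44163 + b(201, 209)) = √(-44163 + (209 + 73*201 - 1*209*(-4 + 209))) = √(-44163 + (209 + 14673 - 1*209*205)) = √(-44163 + (209 + 14673 - 42845)) = √(-44163 - 27963) = √(-72126) = 3*I*√8014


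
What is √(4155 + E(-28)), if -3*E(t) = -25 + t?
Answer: √37554/3 ≈ 64.596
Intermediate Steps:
E(t) = 25/3 - t/3 (E(t) = -(-25 + t)/3 = 25/3 - t/3)
√(4155 + E(-28)) = √(4155 + (25/3 - ⅓*(-28))) = √(4155 + (25/3 + 28/3)) = √(4155 + 53/3) = √(12518/3) = √37554/3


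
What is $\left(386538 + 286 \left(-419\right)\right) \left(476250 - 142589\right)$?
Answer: $88988723344$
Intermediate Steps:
$\left(386538 + 286 \left(-419\right)\right) \left(476250 - 142589\right) = \left(386538 - 119834\right) 333661 = 266704 \cdot 333661 = 88988723344$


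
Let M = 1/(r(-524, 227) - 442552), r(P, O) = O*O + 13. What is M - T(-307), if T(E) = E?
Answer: 120040069/391010 ≈ 307.00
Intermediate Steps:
r(P, O) = 13 + O² (r(P, O) = O² + 13 = 13 + O²)
M = -1/391010 (M = 1/((13 + 227²) - 442552) = 1/((13 + 51529) - 442552) = 1/(51542 - 442552) = 1/(-391010) = -1/391010 ≈ -2.5575e-6)
M - T(-307) = -1/391010 - 1*(-307) = -1/391010 + 307 = 120040069/391010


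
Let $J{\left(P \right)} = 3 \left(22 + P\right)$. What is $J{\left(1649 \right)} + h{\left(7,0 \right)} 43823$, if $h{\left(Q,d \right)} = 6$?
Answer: $267951$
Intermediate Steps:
$J{\left(P \right)} = 66 + 3 P$
$J{\left(1649 \right)} + h{\left(7,0 \right)} 43823 = \left(66 + 3 \cdot 1649\right) + 6 \cdot 43823 = \left(66 + 4947\right) + 262938 = 5013 + 262938 = 267951$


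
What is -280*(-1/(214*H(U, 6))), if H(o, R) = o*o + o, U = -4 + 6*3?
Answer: 2/321 ≈ 0.0062305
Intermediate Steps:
U = 14 (U = -4 + 18 = 14)
H(o, R) = o + o² (H(o, R) = o² + o = o + o²)
-280*(-1/(214*H(U, 6))) = -280*(-1/(2996*(1 + 14))) = -280/((-2996*15)) = -280/((-214*210)) = -280/(-44940) = -280*(-1/44940) = 2/321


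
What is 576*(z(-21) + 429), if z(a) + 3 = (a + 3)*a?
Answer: 463104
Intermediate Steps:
z(a) = -3 + a*(3 + a) (z(a) = -3 + (a + 3)*a = -3 + (3 + a)*a = -3 + a*(3 + a))
576*(z(-21) + 429) = 576*((-3 + (-21)² + 3*(-21)) + 429) = 576*((-3 + 441 - 63) + 429) = 576*(375 + 429) = 576*804 = 463104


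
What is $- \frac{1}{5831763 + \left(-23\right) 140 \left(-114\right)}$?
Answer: $- \frac{1}{6198843} \approx -1.6132 \cdot 10^{-7}$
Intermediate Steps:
$- \frac{1}{5831763 + \left(-23\right) 140 \left(-114\right)} = - \frac{1}{5831763 - -367080} = - \frac{1}{5831763 + 367080} = - \frac{1}{6198843}$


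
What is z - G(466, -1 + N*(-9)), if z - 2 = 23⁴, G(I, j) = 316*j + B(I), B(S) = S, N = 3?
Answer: 288225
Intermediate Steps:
G(I, j) = I + 316*j (G(I, j) = 316*j + I = I + 316*j)
z = 279843 (z = 2 + 23⁴ = 2 + 279841 = 279843)
z - G(466, -1 + N*(-9)) = 279843 - (466 + 316*(-1 + 3*(-9))) = 279843 - (466 + 316*(-1 - 27)) = 279843 - (466 + 316*(-28)) = 279843 - (466 - 8848) = 279843 - 1*(-8382) = 279843 + 8382 = 288225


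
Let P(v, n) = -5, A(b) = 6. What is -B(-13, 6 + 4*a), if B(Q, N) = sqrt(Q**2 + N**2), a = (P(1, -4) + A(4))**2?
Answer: -sqrt(269) ≈ -16.401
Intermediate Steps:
a = 1 (a = (-5 + 6)**2 = 1**2 = 1)
B(Q, N) = sqrt(N**2 + Q**2)
-B(-13, 6 + 4*a) = -sqrt((6 + 4*1)**2 + (-13)**2) = -sqrt((6 + 4)**2 + 169) = -sqrt(10**2 + 169) = -sqrt(100 + 169) = -sqrt(269)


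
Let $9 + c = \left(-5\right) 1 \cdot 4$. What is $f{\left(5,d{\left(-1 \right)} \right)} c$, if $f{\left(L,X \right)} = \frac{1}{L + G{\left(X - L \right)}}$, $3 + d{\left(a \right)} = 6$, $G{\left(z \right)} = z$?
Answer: $- \frac{29}{3} \approx -9.6667$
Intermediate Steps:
$c = -29$ ($c = -9 + \left(-5\right) 1 \cdot 4 = -9 - 20 = -29$)
$d{\left(a \right)} = 3$ ($d{\left(a \right)} = -3 + 6 = 3$)
$f{\left(L,X \right)} = \frac{1}{X}$ ($f{\left(L,X \right)} = \frac{1}{L - \left(L - X\right)} = \frac{1}{X}$)
$f{\left(5,d{\left(-1 \right)} \right)} c = \frac{1}{3} \left(-29\right) = - \frac{29}{3}$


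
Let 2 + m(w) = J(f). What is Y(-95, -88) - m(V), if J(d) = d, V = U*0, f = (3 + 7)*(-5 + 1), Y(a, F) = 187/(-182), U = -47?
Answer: 7457/182 ≈ 40.973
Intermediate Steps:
Y(a, F) = -187/182 (Y(a, F) = 187*(-1/182) = -187/182)
f = -40 (f = 10*(-4) = -40)
V = 0 (V = -47*0 = 0)
m(w) = -42 (m(w) = -2 - 40 = -42)
Y(-95, -88) - m(V) = -187/182 - 1*(-42) = -187/182 + 42 = 7457/182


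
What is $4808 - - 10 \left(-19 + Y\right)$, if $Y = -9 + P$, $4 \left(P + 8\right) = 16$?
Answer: $4488$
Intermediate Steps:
$P = -4$ ($P = -8 + \frac{1}{4} \cdot 16 = -8 + 4 = -4$)
$Y = -13$ ($Y = -9 - 4 = -13$)
$4808 - - 10 \left(-19 + Y\right) = 4808 - - 10 \left(-19 - 13\right) = 4808 - \left(-10\right) \left(-32\right) = 4808 - 320 = 4488$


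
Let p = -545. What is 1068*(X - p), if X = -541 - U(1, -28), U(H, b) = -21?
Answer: 26700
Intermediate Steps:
X = -520 (X = -541 - 1*(-21) = -541 + 21 = -520)
1068*(X - p) = 1068*(-520 - 1*(-545)) = 1068*(-520 + 545) = 1068*25 = 26700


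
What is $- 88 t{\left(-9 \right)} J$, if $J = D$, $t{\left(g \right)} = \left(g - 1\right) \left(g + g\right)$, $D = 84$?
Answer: $-1330560$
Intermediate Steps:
$t{\left(g \right)} = 2 g \left(-1 + g\right)$ ($t{\left(g \right)} = \left(-1 + g\right) 2 g = 2 g \left(-1 + g\right)$)
$J = 84$
$- 88 t{\left(-9 \right)} J = - 88 \cdot 2 \left(-9\right) \left(-1 - 9\right) 84 = - 88 \cdot 2 \left(-9\right) \left(-10\right) 84 = \left(-88\right) 180 \cdot 84 = \left(-15840\right) 84 = -1330560$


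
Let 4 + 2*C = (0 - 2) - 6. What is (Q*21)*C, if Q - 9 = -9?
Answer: 0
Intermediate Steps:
C = -6 (C = -2 + ((0 - 2) - 6)/2 = -2 + (-2 - 6)/2 = -2 + (1/2)*(-8) = -2 - 4 = -6)
Q = 0 (Q = 9 - 9 = 0)
(Q*21)*C = (0*21)*(-6) = 0*(-6) = 0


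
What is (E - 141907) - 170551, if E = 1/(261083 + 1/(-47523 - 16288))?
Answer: -5205540066309085/16659967312 ≈ -3.1246e+5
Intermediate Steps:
E = 63811/16659967312 (E = 1/(261083 + 1/(-63811)) = 1/(261083 - 1/63811) = 1/(16659967312/63811) = 63811/16659967312 ≈ 3.8302e-6)
(E - 141907) - 170551 = (63811/16659967312 - 141907) - 170551 = -2364165981280173/16659967312 - 170551 = -5205540066309085/16659967312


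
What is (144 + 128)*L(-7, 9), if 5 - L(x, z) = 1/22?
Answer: 14824/11 ≈ 1347.6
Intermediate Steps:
L(x, z) = 109/22 (L(x, z) = 5 - 1/22 = 109/22)
(144 + 128)*L(-7, 9) = (144 + 128)*(109/22) = 272*(109/22) = 14824/11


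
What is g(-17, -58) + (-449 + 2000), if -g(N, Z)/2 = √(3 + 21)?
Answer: 1551 - 4*√6 ≈ 1541.2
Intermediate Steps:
g(N, Z) = -4*√6 (g(N, Z) = -2*√(3 + 21) = -4*√6)
g(-17, -58) + (-449 + 2000) = -4*√6 + (-449 + 2000) = -4*√6 + 1551 = 1551 - 4*√6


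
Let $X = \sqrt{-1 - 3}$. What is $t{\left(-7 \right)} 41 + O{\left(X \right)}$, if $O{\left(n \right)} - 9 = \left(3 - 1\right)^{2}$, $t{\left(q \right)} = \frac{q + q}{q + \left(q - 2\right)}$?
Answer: $\frac{391}{8} \approx 48.875$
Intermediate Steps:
$t{\left(q \right)} = \frac{2 q}{-2 + 2 q}$ ($t{\left(q \right)} = \frac{2 q}{q + \left(-2 + q\right)} = \frac{2 q}{-2 + 2 q}$)
$X = 2 i$ ($X = \sqrt{-4} = 2 i \approx 2.0 i$)
$O{\left(n \right)} = 13$ ($O{\left(n \right)} = 9 + \left(3 - 1\right)^{2} = 9 + 2^{2} = 9 + 4 = 13$)
$t{\left(-7 \right)} 41 + O{\left(X \right)} = - \frac{7}{-1 - 7} \cdot 41 + 13 = - \frac{7}{-8} \cdot 41 + 13 = \left(-7\right) \left(- \frac{1}{8}\right) 41 + 13 = \frac{7}{8} \cdot 41 + 13 = \frac{287}{8} + 13 = \frac{391}{8}$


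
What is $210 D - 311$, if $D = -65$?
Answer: $-13961$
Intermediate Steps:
$210 D - 311 = 210 \left(-65\right) - 311 = -13650 - 311 = -13961$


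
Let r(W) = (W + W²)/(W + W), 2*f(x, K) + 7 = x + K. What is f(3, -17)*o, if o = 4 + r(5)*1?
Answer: -147/2 ≈ -73.500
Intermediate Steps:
f(x, K) = -7/2 + K/2 + x/2 (f(x, K) = -7/2 + (x + K)/2 = -7/2 + (K + x)/2 = -7/2 + (K/2 + x/2) = -7/2 + K/2 + x/2)
r(W) = (W + W²)/(2*W) (r(W) = (W + W²)/((2*W)) = (W + W²)*(1/(2*W)) = (W + W²)/(2*W))
o = 7 (o = 4 + (½ + (½)*5)*1 = 4 + (½ + 5/2)*1 = 4 + 3*1 = 4 + 3 = 7)
f(3, -17)*o = (-7/2 + (½)*(-17) + (½)*3)*7 = (-7/2 - 17/2 + 3/2)*7 = -21/2*7 = -147/2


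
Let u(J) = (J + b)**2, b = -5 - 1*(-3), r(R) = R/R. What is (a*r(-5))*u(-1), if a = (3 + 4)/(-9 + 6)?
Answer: -21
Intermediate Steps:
r(R) = 1
b = -2 (b = -5 + 3 = -2)
u(J) = (-2 + J)**2 (u(J) = (J - 2)**2 = (-2 + J)**2)
a = -7/3 (a = 7/(-3) = 7*(-1/3) = -7/3 ≈ -2.3333)
(a*r(-5))*u(-1) = (-7/3*1)*(-2 - 1)**2 = -7/3*(-3)**2 = -7/3*9 = -21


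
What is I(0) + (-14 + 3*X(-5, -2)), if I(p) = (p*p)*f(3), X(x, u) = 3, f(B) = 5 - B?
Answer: -5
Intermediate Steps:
I(p) = 2*p² (I(p) = (p*p)*(5 - 1*3) = p²*(5 - 3) = p²*2 = 2*p²)
I(0) + (-14 + 3*X(-5, -2)) = 2*0² + (-14 + 3*3) = 2*0 + (-14 + 9) = 0 - 5 = -5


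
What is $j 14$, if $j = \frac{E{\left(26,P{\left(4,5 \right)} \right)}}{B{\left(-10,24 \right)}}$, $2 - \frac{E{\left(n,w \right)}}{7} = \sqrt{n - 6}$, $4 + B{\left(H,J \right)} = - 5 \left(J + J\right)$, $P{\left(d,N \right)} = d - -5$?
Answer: $- \frac{49}{61} + \frac{49 \sqrt{5}}{61} \approx 0.99291$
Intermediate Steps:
$P{\left(d,N \right)} = 5 + d$ ($P{\left(d,N \right)} = d + 5 = 5 + d$)
$B{\left(H,J \right)} = -4 - 10 J$ ($B{\left(H,J \right)} = -4 - 5 \left(J + J\right) = -4 - 5 \cdot 2 J = -4 - 10 J$)
$E{\left(n,w \right)} = 14 - 7 \sqrt{-6 + n}$ ($E{\left(n,w \right)} = 14 - 7 \sqrt{n - 6} = 14 - 7 \sqrt{-6 + n}$)
$j = - \frac{7}{122} + \frac{7 \sqrt{5}}{122}$ ($j = \frac{14 - 7 \sqrt{-6 + 26}}{-4 - 240} = \frac{14 - 7 \sqrt{20}}{-4 - 240} = \frac{14 - 7 \cdot 2 \sqrt{5}}{-244} = \left(14 - 14 \sqrt{5}\right) \left(- \frac{1}{244}\right) = - \frac{7}{122} + \frac{7 \sqrt{5}}{122} \approx 0.070922$)
$j 14 = \left(- \frac{7}{122} + \frac{7 \sqrt{5}}{122}\right) 14 = - \frac{49}{61} + \frac{49 \sqrt{5}}{61}$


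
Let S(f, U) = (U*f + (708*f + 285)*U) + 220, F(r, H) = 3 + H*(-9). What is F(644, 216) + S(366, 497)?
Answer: 129108442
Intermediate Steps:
F(r, H) = 3 - 9*H
S(f, U) = 220 + U*f + U*(285 + 708*f) (S(f, U) = (U*f + (285 + 708*f)*U) + 220 = (U*f + U*(285 + 708*f)) + 220 = 220 + U*f + U*(285 + 708*f))
F(644, 216) + S(366, 497) = (3 - 9*216) + (220 + 285*497 + 709*497*366) = (3 - 1944) + (220 + 141645 + 128968518) = -1941 + 129110383 = 129108442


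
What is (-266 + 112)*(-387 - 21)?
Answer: 62832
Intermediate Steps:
(-266 + 112)*(-387 - 21) = -154*(-408) = 62832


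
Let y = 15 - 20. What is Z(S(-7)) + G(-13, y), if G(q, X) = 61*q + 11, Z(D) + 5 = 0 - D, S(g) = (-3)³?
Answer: -760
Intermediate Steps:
S(g) = -27
y = -5
Z(D) = -5 - D (Z(D) = -5 + (0 - D) = -5 - D)
G(q, X) = 11 + 61*q
Z(S(-7)) + G(-13, y) = (-5 - 1*(-27)) + (11 + 61*(-13)) = (-5 + 27) + (11 - 793) = 22 - 782 = -760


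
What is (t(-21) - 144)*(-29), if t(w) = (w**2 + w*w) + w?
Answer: -20793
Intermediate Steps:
t(w) = w + 2*w**2 (t(w) = (w**2 + w**2) + w = 2*w**2 + w = w + 2*w**2)
(t(-21) - 144)*(-29) = (-21*(1 + 2*(-21)) - 144)*(-29) = (-21*(1 - 42) - 144)*(-29) = (-21*(-41) - 144)*(-29) = (861 - 144)*(-29) = 717*(-29) = -20793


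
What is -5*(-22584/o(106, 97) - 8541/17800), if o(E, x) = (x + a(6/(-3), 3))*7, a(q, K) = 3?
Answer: 4079739/24920 ≈ 163.71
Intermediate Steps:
o(E, x) = 21 + 7*x (o(E, x) = (x + 3)*7 = (3 + x)*7 = 21 + 7*x)
-5*(-22584/o(106, 97) - 8541/17800) = -5*(-22584/(21 + 7*97) - 8541/17800) = -5*(-22584/(21 + 679) - 8541*1/17800) = -5*(-22584/700 - 8541/17800) = -5*(-22584*1/700 - 8541/17800) = -5*(-5646/175 - 8541/17800) = -5*(-4079739/124600) = 4079739/24920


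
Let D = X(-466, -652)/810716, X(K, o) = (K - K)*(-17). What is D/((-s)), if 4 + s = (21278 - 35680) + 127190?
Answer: 0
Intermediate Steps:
X(K, o) = 0 (X(K, o) = 0*(-17) = 0)
s = 112784 (s = -4 + ((21278 - 35680) + 127190) = -4 + (-14402 + 127190) = -4 + 112788 = 112784)
D = 0 (D = 0/810716 = 0*(1/810716) = 0)
D/((-s)) = 0/((-1*112784)) = 0/(-112784) = 0*(-1/112784) = 0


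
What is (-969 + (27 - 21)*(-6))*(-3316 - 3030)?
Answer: 6377730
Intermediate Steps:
(-969 + (27 - 21)*(-6))*(-3316 - 3030) = (-969 + 6*(-6))*(-6346) = (-969 - 36)*(-6346) = -1005*(-6346) = 6377730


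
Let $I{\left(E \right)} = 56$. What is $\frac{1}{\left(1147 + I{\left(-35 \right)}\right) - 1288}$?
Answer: $- \frac{1}{85} \approx -0.011765$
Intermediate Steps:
$\frac{1}{\left(1147 + I{\left(-35 \right)}\right) - 1288} = \frac{1}{\left(1147 + 56\right) - 1288} = \frac{1}{1203 - 1288} = \frac{1}{-85} = - \frac{1}{85}$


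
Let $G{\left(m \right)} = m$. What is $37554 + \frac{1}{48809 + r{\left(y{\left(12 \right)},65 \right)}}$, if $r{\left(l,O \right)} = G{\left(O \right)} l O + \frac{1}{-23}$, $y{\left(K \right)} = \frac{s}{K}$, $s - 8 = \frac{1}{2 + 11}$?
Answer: $\frac{178458448238}{4752049} \approx 37554.0$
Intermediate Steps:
$s = \frac{105}{13}$ ($s = 8 + \frac{1}{2 + 11} = 8 + \frac{1}{13} = \frac{105}{13} \approx 8.0769$)
$y{\left(K \right)} = \frac{105}{13 K}$
$r{\left(l,O \right)} = - \frac{1}{23} + l O^{2}$ ($r{\left(l,O \right)} = O l O + \frac{1}{-23} = l O^{2} - \frac{1}{23} = - \frac{1}{23} + l O^{2}$)
$37554 + \frac{1}{48809 + r{\left(y{\left(12 \right)},65 \right)}} = 37554 + \frac{1}{48809 - \left(\frac{1}{23} - \frac{105}{13 \cdot 12} \cdot 65^{2}\right)} = 37554 + \frac{1}{48809 - \left(\frac{1}{23} - \frac{105}{13} \cdot \frac{1}{12} \cdot 4225\right)} = 37554 + \frac{1}{48809 + \left(- \frac{1}{23} + \frac{35}{52} \cdot 4225\right)} = 37554 + \frac{1}{48809 + \left(- \frac{1}{23} + \frac{11375}{4}\right)} = 37554 + \frac{1}{48809 + \frac{261621}{92}} = 37554 + \frac{1}{\frac{4752049}{92}} = 37554 + \frac{92}{4752049} = \frac{178458448238}{4752049}$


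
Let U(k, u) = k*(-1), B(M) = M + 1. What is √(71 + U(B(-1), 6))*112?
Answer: 112*√71 ≈ 943.73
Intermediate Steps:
B(M) = 1 + M
U(k, u) = -k
√(71 + U(B(-1), 6))*112 = √(71 - (1 - 1))*112 = √(71 - 1*0)*112 = √(71 + 0)*112 = √71*112 = 112*√71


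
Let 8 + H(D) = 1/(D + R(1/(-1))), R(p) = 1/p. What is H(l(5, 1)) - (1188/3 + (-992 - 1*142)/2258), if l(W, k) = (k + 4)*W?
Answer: -10932047/27096 ≈ -403.46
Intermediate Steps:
l(W, k) = W*(4 + k) (l(W, k) = (4 + k)*W = W*(4 + k))
H(D) = -8 + 1/(-1 + D) (H(D) = -8 + 1/(D + 1/(1/(-1))) = -8 + 1/(D + 1/(-1)) = -8 + 1/(D - 1) = -8 + 1/(-1 + D))
H(l(5, 1)) - (1188/3 + (-992 - 1*142)/2258) = (9 - 40*(4 + 1))/(-1 + 5*(4 + 1)) - (1188/3 + (-992 - 1*142)/2258) = (9 - 40*5)/(-1 + 5*5) - (1188*(⅓) + (-992 - 142)*(1/2258)) = (9 - 8*25)/(-1 + 25) - (396 - 1134*1/2258) = (9 - 200)/24 - (396 - 567/1129) = (1/24)*(-191) - 1*446517/1129 = -191/24 - 446517/1129 = -10932047/27096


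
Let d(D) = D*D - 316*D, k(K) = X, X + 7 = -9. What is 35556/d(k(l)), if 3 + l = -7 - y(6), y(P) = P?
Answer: 8889/1328 ≈ 6.6935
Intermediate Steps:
X = -16 (X = -7 - 9 = -16)
l = -16 (l = -3 + (-7 - 1*6) = -3 + (-7 - 6) = -3 - 13 = -16)
k(K) = -16
d(D) = D² - 316*D
35556/d(k(l)) = 35556/((-16*(-316 - 16))) = 35556/((-16*(-332))) = 35556/5312 = 35556*(1/5312) = 8889/1328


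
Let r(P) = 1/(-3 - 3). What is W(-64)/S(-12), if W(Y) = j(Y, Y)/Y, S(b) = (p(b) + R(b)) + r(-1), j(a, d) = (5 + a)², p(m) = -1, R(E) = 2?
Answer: -10443/160 ≈ -65.269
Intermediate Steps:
r(P) = -⅙ (r(P) = 1/(-6) = -⅙)
S(b) = ⅚ (S(b) = (-1 + 2) - ⅙ = 1 - ⅙ = ⅚)
W(Y) = (5 + Y)²/Y
W(-64)/S(-12) = ((5 - 64)²/(-64))/(⅚) = -1/64*(-59)²*(6/5) = -1/64*3481*(6/5) = -3481/64*6/5 = -10443/160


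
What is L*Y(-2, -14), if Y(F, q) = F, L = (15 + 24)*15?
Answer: -1170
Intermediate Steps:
L = 585 (L = 39*15 = 585)
L*Y(-2, -14) = 585*(-2) = -1170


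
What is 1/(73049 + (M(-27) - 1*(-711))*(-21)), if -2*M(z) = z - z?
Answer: 1/58118 ≈ 1.7206e-5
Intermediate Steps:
M(z) = 0 (M(z) = -(z - z)/2 = -½*0 = 0)
1/(73049 + (M(-27) - 1*(-711))*(-21)) = 1/(73049 + (0 - 1*(-711))*(-21)) = 1/(73049 + (0 + 711)*(-21)) = 1/(73049 + 711*(-21)) = 1/(73049 - 14931) = 1/58118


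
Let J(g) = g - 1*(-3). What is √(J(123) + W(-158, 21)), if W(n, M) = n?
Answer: 4*I*√2 ≈ 5.6569*I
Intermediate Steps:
J(g) = 3 + g (J(g) = g + 3 = 3 + g)
√(J(123) + W(-158, 21)) = √((3 + 123) - 158) = √(126 - 158) = √(-32) = 4*I*√2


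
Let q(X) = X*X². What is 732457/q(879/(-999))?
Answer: -27046734282909/25153757 ≈ -1.0753e+6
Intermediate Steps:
q(X) = X³
732457/q(879/(-999)) = 732457/((879/(-999))³) = 732457/((879*(-1/999))³) = 732457/((-293/333)³) = 732457/(-25153757/36926037) = 732457*(-36926037/25153757) = -27046734282909/25153757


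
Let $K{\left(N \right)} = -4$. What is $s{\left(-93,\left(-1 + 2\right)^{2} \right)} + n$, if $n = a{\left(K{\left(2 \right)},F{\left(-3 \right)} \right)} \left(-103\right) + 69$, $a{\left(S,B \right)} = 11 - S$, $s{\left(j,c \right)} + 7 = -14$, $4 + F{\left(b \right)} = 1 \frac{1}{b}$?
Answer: $-1497$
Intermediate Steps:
$F{\left(b \right)} = -4 + \frac{1}{b}$ ($F{\left(b \right)} = -4 + 1 \frac{1}{b} = -4 + \frac{1}{b}$)
$s{\left(j,c \right)} = -21$ ($s{\left(j,c \right)} = -7 - 14 = -21$)
$n = -1476$ ($n = \left(11 - -4\right) \left(-103\right) + 69 = \left(11 + 4\right) \left(-103\right) + 69 = 15 \left(-103\right) + 69 = -1545 + 69 = -1476$)
$s{\left(-93,\left(-1 + 2\right)^{2} \right)} + n = -21 - 1476 = -1497$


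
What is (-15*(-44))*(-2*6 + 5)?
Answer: -4620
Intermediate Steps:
(-15*(-44))*(-2*6 + 5) = 660*(-12 + 5) = 660*(-7) = -4620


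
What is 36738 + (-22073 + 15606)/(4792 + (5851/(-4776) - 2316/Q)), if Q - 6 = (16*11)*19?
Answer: 1407737792103846/38319710567 ≈ 36737.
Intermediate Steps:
Q = 3350 (Q = 6 + (16*11)*19 = 6 + 176*19 = 6 + 3344 = 3350)
36738 + (-22073 + 15606)/(4792 + (5851/(-4776) - 2316/Q)) = 36738 + (-22073 + 15606)/(4792 + (5851/(-4776) - 2316/3350)) = 36738 - 6467/(4792 + (5851*(-1/4776) - 2316*1/3350)) = 36738 - 6467/(4792 + (-5851/4776 - 1158/1675)) = 36738 - 6467/(4792 - 15331033/7999800) = 36738 - 6467/38319710567/7999800 = 36738 - 6467*7999800/38319710567 = 36738 - 51734706600/38319710567 = 1407737792103846/38319710567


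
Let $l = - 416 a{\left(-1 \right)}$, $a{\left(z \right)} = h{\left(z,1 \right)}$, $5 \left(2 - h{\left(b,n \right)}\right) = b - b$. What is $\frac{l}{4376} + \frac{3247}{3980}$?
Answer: $\frac{1362189}{2177060} \approx 0.6257$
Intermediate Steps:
$h{\left(b,n \right)} = 2$ ($h{\left(b,n \right)} = 2 - \frac{b - b}{5} = 2 - 0 = 2 + 0 = 2$)
$a{\left(z \right)} = 2$
$l = -832$ ($l = \left(-416\right) 2 = -832$)
$\frac{l}{4376} + \frac{3247}{3980} = - \frac{832}{4376} + \frac{3247}{3980} = \left(-832\right) \frac{1}{4376} + 3247 \cdot \frac{1}{3980} = - \frac{104}{547} + \frac{3247}{3980} = \frac{1362189}{2177060}$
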